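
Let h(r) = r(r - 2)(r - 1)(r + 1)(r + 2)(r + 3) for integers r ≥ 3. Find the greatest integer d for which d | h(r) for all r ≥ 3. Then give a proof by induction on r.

d = 720

Computing the first values: h(3) = 720 and h(4) = 5040; gcd(720, 5040) = 720, so d ≤ 720.
We prove 720 | r(r - 2)(r - 1)(r + 1)(r + 2)(r + 3) for all r ≥ 3 by induction on r.
Base case (r = 3): h(3) = 720 = 720·(1), so 720 | h(3).
Inductive step: assume the claim holds for r = j, i.e. 720 | h(j). Then
h(j+1) − h(j) = (j-1)·j·(j+1)·(j+2)·(j+3)·(j+4) − (j-2)·(j-1)·j·(j+1)·(j+2)·(j+3) = (j-1)·j·(j+1)·(j+2)·(j+3)·[(j+4) − (j-2)] = 6·(j-1)·j·(j+1)·(j+2)·(j+3). The product of 5 consecutive integers is divisible by (5)! = 120, so h(j+1) − h(j) is divisible by 6·120 = 720. By the inductive hypothesis 720 | h(j), hence 720 | h(j+1).
By the principle of mathematical induction, the result holds for all r ≥ 3.
Therefore the largest such d is 720.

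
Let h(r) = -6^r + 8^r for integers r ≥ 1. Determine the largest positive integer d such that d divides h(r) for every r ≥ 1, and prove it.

Computing the first values: h(1) = 2 and h(2) = 28; gcd(2, 28) = 2, so d ≤ 2.
We prove 2 | -6^r + 8^r for all r ≥ 1 by induction on r.
When r = 1: h(1) = 2 = 2·(1), so 2 | h(1).
Inductive step: assume the claim holds for r = j, i.e. 2 | h(j). Then
8^{j+1} − 6^{j+1} = 8·8^j − 6·6^j = 8·(8^j − 6^j) + (2)·6^j. The first term is divisible by 2 by the inductive hypothesis, and the second term (2)·6^j is divisible by 2 since 2 | 2. Hence 2 | h(j+1).
By the principle of mathematical induction, the result holds for all r ≥ 1.
Therefore the largest such d is 2.

d = 2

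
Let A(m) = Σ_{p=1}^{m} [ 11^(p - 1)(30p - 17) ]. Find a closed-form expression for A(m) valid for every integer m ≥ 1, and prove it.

A(m) = 11^m(3m - 2) + 2

We claim A(m) = 11^m(3m - 2) + 2 for all m ≥ 1.
Base step (m = 1): A(1) = 13, and the closed form gives 13. They agree.
Suppose the result is true for m = p, so A(p) = 11^p(3p - 2) + 2.
Then A(p+1) = A(p) + (11^p(30p + 13)) = (11^p(3p - 2) + 2) + (11^p(30p + 13)).
Simplifying, A(p+1) = 33·11^p·p + 11·11^p + 2 = 11^(p+1)(3(p+1) - 2) + 2,
which is the closed form with m = p+1.
By the principle of mathematical induction, the result holds for all m ≥ 1.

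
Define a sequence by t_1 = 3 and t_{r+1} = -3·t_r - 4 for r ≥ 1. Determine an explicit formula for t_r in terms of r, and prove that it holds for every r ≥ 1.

Computing the first terms: t_1 = 3, t_2 = -13, t_3 = 35. This suggests t_r = 4(-3)^(r - 1) - 1.
Base step (r = 1): the formula gives 3 = 3 = t_1.
For the inductive step, assume it holds for an arbitrary i ≥ 1, so t_i = 4(-3)^(i - 1) - 1.
Then t_{i+1} = -3·t_i - 4 = -3·(4(-3)^(i - 1) - 1) - 4 = 4(-3)^i - 1 = 4(-3)^((i+1) - 1) - 1,
which is the claimed formula at r = i+1.
This completes the induction.

t_r = 4(-3)^(r - 1) - 1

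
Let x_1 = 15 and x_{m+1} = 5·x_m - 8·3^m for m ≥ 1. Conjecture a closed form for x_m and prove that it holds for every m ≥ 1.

Computing the first terms: x_1 = 15, x_2 = 51, x_3 = 183. This suggests x_m = 4·3^m + 3·5^(m - 1).
Base step (m = 1): the formula gives 15 = 15 = x_1.
Suppose the result is true for m = i, so x_i = 4·3^i + 3·5^(i - 1).
Then x_{i+1} = 5·x_i - 8·3^i = 5·(4·3^i + 3·5^(i - 1)) - 8·3^i = 4·3^(i + 1) + 3·5^i = 4·3^(i+1) + 3·5^((i+1) - 1),
which is the claimed formula at m = i+1.
This completes the induction.

x_m = 4·3^m + 3·5^(m - 1)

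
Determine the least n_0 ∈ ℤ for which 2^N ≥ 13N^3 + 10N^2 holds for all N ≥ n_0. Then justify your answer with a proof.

At N = 15: 32768 < 46125, so the inequality fails and n_0 ≥ 16. We prove 2^N ≥ 13N^3 + 10N^2 for all N ≥ 16.
For the base case N = 16: 2^N = 65536 and 13N^3 + 10N^2 = 55808, so 65536 ≥ 55808.
Inductive step: assume the claim holds for N = k, so 2^k ≥ 13k^3 + 10k^2.
Then 2^(k + 1) = 2·(2^k) ≥ 2·(13k^3 + 10k^2).
Also, for k ≥ 16 we have 2·(13k^3 + 10k^2) ≥ 13(k+1)^3 + 10(k+1)^2, since 2·(13k^3 + 10k^2) − (13(k+1)^3 + 10(k+1)^2) = 13k^3 - 29k^2 - 59k - 23, which is nonnegative for all k ≥ 16.
Combining, 2^(k + 1) ≥ 13(k+1)^3 + 10(k+1)^2.
By induction, the statement is established for all N ≥ 16.
Hence the smallest such n_0 is 16.

n_0 = 16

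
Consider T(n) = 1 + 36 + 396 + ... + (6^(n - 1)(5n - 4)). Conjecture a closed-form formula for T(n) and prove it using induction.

T(n) = 6^n(n - 1) + 1

We claim T(n) = 6^n(n - 1) + 1 for all n ≥ 1.
Base step (n = 1): T(1) = 1, and the closed form gives 1. They agree.
Inductive step: assume the claim holds for n = m, so T(m) = 6^m(m - 1) + 1.
Then T(m+1) = T(m) + (6^m(5m + 1)) = (6^m(m - 1) + 1) + (6^m(5m + 1)).
Simplifying, T(m+1) = 6^(m + 1)m + 1 = 6^(m+1)((m+1) - 1) + 1,
which is the closed form with n = m+1.
Hence, by induction on n, the claim holds for every n ≥ 1.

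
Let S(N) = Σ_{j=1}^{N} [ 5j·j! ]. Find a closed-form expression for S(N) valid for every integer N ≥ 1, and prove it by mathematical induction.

We claim S(N) = 5(N + 1)! - 5 for all N ≥ 1.
Base step (N = 1): S(1) = 5, and the closed form gives 5. They agree.
For the inductive step, assume it holds for an arbitrary j ≥ 1, so S(j) = 5(j + 1)! - 5.
Then S(j+1) = S(j) + (5(j + 1)(j + 1)!) = (5(j + 1)! - 5) + (5(j + 1)(j + 1)!).
Simplifying, S(j+1) = 5((j+1) + 1)! - 5,
which is the closed form with N = j+1.
Hence, by induction on N, the claim holds for every N ≥ 1.

S(N) = 5(N + 1)! - 5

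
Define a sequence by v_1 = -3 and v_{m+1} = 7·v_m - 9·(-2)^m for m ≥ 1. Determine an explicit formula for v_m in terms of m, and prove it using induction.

v_m = (-2)^m - 7^(m - 1)

Computing the first terms: v_1 = -3, v_2 = -3, v_3 = -57. This suggests v_m = (-2)^m - 7^(m - 1).
When m = 1: the formula gives -3 = -3 = v_1.
For the inductive step, assume it holds for an arbitrary r ≥ 1, so v_r = (-2)^r - 7^(r - 1).
Then v_{r+1} = 7·v_r - 9·(-2)^r = 7·((-2)^r - 7^(r - 1)) - 9·(-2)^r = (-2)^(r + 1) - 7^r = (-2)^(r+1) - 7^((r+1) - 1),
which is the claimed formula at m = r+1.
By the principle of mathematical induction, the result holds for all m ≥ 1.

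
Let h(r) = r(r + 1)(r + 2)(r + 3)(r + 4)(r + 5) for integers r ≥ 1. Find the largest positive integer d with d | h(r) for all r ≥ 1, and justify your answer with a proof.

d = 720

Computing the first values: h(1) = 720 and h(2) = 5040; gcd(720, 5040) = 720, so d ≤ 720.
We prove 720 | r(r + 1)(r + 2)(r + 3)(r + 4)(r + 5) for all r ≥ 1 by induction on r.
Base step (r = 1): h(1) = 720 = 720·(1), so 720 | h(1).
Suppose the result is true for r = j, i.e. 720 | h(j). Then
h(j+1) − h(j) = (j+1)·(j+2)·(j+3)·(j+4)·(j+5)·(j+6) − j·(j+1)·(j+2)·(j+3)·(j+4)·(j+5) = (j+1)·(j+2)·(j+3)·(j+4)·(j+5)·[(j+6) − j] = 6·(j+1)·(j+2)·(j+3)·(j+4)·(j+5). The product of 5 consecutive integers is divisible by (5)! = 120, so h(j+1) − h(j) is divisible by 6·120 = 720. By the inductive hypothesis 720 | h(j), hence 720 | h(j+1).
Hence, by induction on r, the claim holds for every r ≥ 1.
Therefore the largest such d is 720.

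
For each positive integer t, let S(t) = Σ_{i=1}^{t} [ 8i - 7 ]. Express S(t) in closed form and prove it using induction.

We claim S(t) = t(4t - 3) for all t ≥ 1.
When t = 1: S(1) = 1, and the closed form gives 1. They agree.
Suppose the result is true for t = i, so S(i) = i(4i - 3).
Then S(i+1) = S(i) + (8i + 1) = (i(4i - 3)) + (8i + 1).
Simplifying, S(i+1) = (i + 1)(4i + 1) = (i+1)(4(i+1) - 3),
which is the closed form with t = i+1.
By induction, the statement is established for all t ≥ 1.

S(t) = t(4t - 3)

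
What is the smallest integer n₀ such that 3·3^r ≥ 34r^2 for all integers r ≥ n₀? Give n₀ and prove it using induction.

n₀ = 6

At r = 5: 729 < 850, so the inequality fails and n₀ ≥ 6. We prove 3·3^r ≥ 34r^2 for all r ≥ 6.
For the base case r = 6: 3·3^r = 2187 and 34r^2 = 1224, so 2187 ≥ 1224.
Inductive step: assume the claim holds for r = k, so 3·3^k ≥ 34k^2.
Then 3·3^(k + 1) = 3·(3·3^k) ≥ 3·(34k^2).
Also, for k ≥ 6 we have 3·(34k^2) ≥ 34(k+1)^2, since 3 ≥ (1 + 1/k)^2 for all k ≥ 6.
Combining, 3·3^(k + 1) ≥ 34(k+1)^2.
By induction, the statement is established for all r ≥ 6.
Hence the smallest such n₀ is 6.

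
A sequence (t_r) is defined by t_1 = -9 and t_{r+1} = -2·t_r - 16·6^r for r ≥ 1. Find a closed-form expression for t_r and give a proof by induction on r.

Computing the first terms: t_1 = -9, t_2 = -78, t_3 = -420. This suggests t_r = 3(-2)^(r - 1) - 2·6^r.
Base step (r = 1): the formula gives -9 = -9 = t_1.
Suppose the result is true for r = k, so t_k = 3(-2)^(k - 1) - 2·6^k.
Then t_{k+1} = -2·t_k - 16·6^k = -2·(3(-2)^(k - 1) - 2·6^k) - 16·6^k = 3(-2)^k - 2·6^(k + 1) = 3(-2)^((k+1) - 1) - 2·6^(k+1),
which is the claimed formula at r = k+1.
This completes the induction.

t_r = 3(-2)^(r - 1) - 2·6^r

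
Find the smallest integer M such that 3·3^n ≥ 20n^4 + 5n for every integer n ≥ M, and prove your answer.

At n = 10: 177147 < 200050, so the inequality fails and M ≥ 11. We prove 3·3^n ≥ 20n^4 + 5n for all n ≥ 11.
For the base case n = 11: 3·3^n = 531441 and 20n^4 + 5n = 292875, so 531441 ≥ 292875.
Suppose the result is true for n = j, so 3·3^j ≥ 20j^4 + 5j.
Then 3·3^(j + 1) = 3·(3·3^j) ≥ 3·(20j^4 + 5j).
Also, for j ≥ 11 we have 3·(20j^4 + 5j) ≥ 20(j+1)^4 + 5(j+1), since 3·(20j^4 + 5j) − (20(j+1)^4 + 5(j+1)) = 40j^4 - 80j^3 - 120j^2 - 70j - 25, which is nonnegative for all j ≥ 11.
Combining, 3·3^(j + 1) ≥ 20(j+1)^4 + 5(j+1).
By induction, the statement is established for all n ≥ 11.
Hence the smallest such M is 11.

M = 11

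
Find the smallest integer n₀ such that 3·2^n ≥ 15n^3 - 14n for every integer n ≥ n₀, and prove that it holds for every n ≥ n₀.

At n = 13: 24576 < 32773, so the inequality fails and n₀ ≥ 14. We prove 3·2^n ≥ 15n^3 - 14n for all n ≥ 14.
For the base case n = 14: 3·2^n = 49152 and 15n^3 - 14n = 40964, so 49152 ≥ 40964.
Suppose the result is true for n = j, so 3·2^j ≥ 15j^3 - 14j.
Then 3·2^(j + 1) = 2·(3·2^j) ≥ 2·(15j^3 - 14j).
Also, for j ≥ 14 we have 2·(15j^3 - 14j) ≥ 15(j+1)^3 - 14(j+1), since 2·(15j^3 - 14j) − (15(j+1)^3 - 14(j+1)) = 15j^3 - 45j^2 - 59j - 1, which is nonnegative for all j ≥ 14.
Combining, 3·2^(j + 1) ≥ 15(j+1)^3 - 14(j+1).
This completes the induction.
Hence the smallest such n₀ is 14.

n₀ = 14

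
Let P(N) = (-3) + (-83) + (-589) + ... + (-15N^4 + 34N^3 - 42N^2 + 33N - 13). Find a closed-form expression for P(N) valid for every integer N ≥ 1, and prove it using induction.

We claim P(N) = -N(3N^4 - N^3 + 2N^2 - 4N + 3) for all N ≥ 1.
For the base case N = 1: P(1) = -3, and the closed form gives -3. They agree.
Suppose the result is true for N = r, so P(r) = r(-3r^4 + r^3 - 2r^2 + 4r - 3).
Then P(r+1) = P(r) + (-15r^4 - 26r^3 - 30r^2 - 9r - 3) = (r(-3r^4 + r^3 - 2r^2 + 4r - 3)) + (-15r^4 - 26r^3 - 30r^2 - 9r - 3).
Simplifying, P(r+1) = -(r + 1)(3r^4 + 11r^3 + 17r^2 + 9r + 3) = -(r+1)(3(r+1)^4 - (r+1)^3 + 2(r+1)^2 - 4(r+1) + 3),
which is the closed form with N = r+1.
By the principle of mathematical induction, the result holds for all N ≥ 1.

P(N) = -N(3N^4 - N^3 + 2N^2 - 4N + 3)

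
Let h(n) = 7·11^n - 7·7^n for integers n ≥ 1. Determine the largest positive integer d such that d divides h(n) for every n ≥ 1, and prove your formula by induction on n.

Computing the first values: h(1) = 28 and h(2) = 504; gcd(28, 504) = 28, so d ≤ 28.
We prove 28 | 7·11^n - 7·7^n for all n ≥ 1 by induction on n.
Base case (n = 1): h(1) = 28 = 28·(1), so 28 | h(1).
Inductive step: suppose the statement holds for some k ≥ 1, i.e. 28 | h(k). Then
h(k+1) − 11·h(k) = (7·11^(k+1) - 7·7^(k+1)) − 11·(7·11^k - 7·7^k) = (-7)·7^k·(7 − 11) = (28)·7^k. Since 28 | h(k) by the inductive hypothesis, 28 | 11·h(k); and 28 | 28 since 28 = 28·1. Therefore 28 | h(k+1).
By the principle of mathematical induction, the result holds for all n ≥ 1.
Therefore the largest such d is 28.

d = 28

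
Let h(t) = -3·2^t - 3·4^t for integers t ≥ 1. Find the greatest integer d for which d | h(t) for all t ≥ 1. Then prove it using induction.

Computing the first values: h(1) = -18 and h(2) = -60; gcd(-18, -60) = 6, so d ≤ 6.
We prove 6 | -3·2^t - 3·4^t for all t ≥ 1 by induction on t.
Base case (t = 1): h(1) = -18 = 6·(-3), so 6 | h(1).
Inductive step: suppose the statement holds for some k ≥ 1, i.e. 6 | h(k). Then
h(k+1) − 4·h(k) = (-3·2^(k+1) - 3·4^(k+1)) − 4·(-3·2^k - 3·4^k) = (-3)·2^k·(2 − 4) = (6)·2^k. Since 6 | h(k) by the inductive hypothesis, 6 | 4·h(k); and 6 | 6 since 6 = 6·1. Therefore 6 | h(k+1).
By the principle of mathematical induction, the result holds for all t ≥ 1.
Therefore the largest such d is 6.

d = 6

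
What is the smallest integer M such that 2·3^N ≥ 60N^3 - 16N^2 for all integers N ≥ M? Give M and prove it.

At N = 9: 39366 < 42444, so the inequality fails and M ≥ 10. We prove 2·3^N ≥ 60N^3 - 16N^2 for all N ≥ 10.
When N = 10: 2·3^N = 118098 and 60N^3 - 16N^2 = 58400, so 118098 ≥ 58400.
Inductive step: assume the claim holds for N = k, so 2·3^k ≥ 60k^3 - 16k^2.
Then 2·3^(k + 1) = 3·(2·3^k) ≥ 3·(60k^3 - 16k^2).
Also, for k ≥ 10 we have 3·(60k^3 - 16k^2) ≥ 60(k+1)^3 - 16(k+1)^2, since 3·(60k^3 - 16k^2) − (60(k+1)^3 - 16(k+1)^2) = 120k^3 - 212k^2 - 148k - 44, which is nonnegative for all k ≥ 10.
Combining, 2·3^(k + 1) ≥ 60(k+1)^3 - 16(k+1)^2.
By induction, the statement is established for all N ≥ 10.
Hence the smallest such M is 10.

M = 10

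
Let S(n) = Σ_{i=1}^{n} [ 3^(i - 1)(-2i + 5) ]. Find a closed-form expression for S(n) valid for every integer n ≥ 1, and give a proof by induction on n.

We claim S(n) = 3^n(-n + 3) - 3 for all n ≥ 1.
For the base case n = 1: S(1) = 3, and the closed form gives 3. They agree.
Suppose the result is true for n = i, so S(i) = 3^i(-i + 3) - 3.
Then S(i+1) = S(i) + (3^i(-2i + 3)) = (3^i(-i + 3) - 3) + (3^i(-2i + 3)).
Simplifying, S(i+1) = -3·3^i·i + 6·3^i - 3 = 3^(i+1)(-(i+1) + 3) - 3,
which is the closed form with n = i+1.
This completes the induction.

S(n) = 3^n(-n + 3) - 3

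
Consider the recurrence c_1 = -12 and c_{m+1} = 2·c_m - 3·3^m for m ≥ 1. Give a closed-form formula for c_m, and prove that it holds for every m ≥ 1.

c_m = -3·2^(m - 1) - 3^(m + 1)

Computing the first terms: c_1 = -12, c_2 = -33, c_3 = -93. This suggests c_m = -3·2^(m - 1) - 3^(m + 1).
For the base case m = 1: the formula gives -12 = -12 = c_1.
For the inductive step, assume it holds for an arbitrary i ≥ 1, so c_i = -3·2^(i - 1) - 3^(i + 1).
Then c_{i+1} = 2·c_i - 3·3^i = 2·(-3·2^(i - 1) - 3^(i + 1)) - 3·3^i = -3·2^i - 3^(i + 2) = -3·2^((i+1) - 1) - 3^((i+1) + 1),
which is the claimed formula at m = i+1.
This completes the induction.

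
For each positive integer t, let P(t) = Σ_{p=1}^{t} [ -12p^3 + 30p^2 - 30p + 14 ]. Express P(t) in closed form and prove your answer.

P(t) = -t(3t - 4)(t^2 + 1)

We claim P(t) = -t(3t - 4)(t^2 + 1) for all t ≥ 1.
When t = 1: P(1) = 2, and the closed form gives 2. They agree.
Suppose the result is true for t = p, so P(p) = p(-3p^3 + 4p^2 - 3p + 4).
Then P(p+1) = P(p) + (-12p^3 - 6p^2 - 6p + 2) = (p(-3p^3 + 4p^2 - 3p + 4)) + (-12p^3 - 6p^2 - 6p + 2).
Simplifying, P(p+1) = -(p + 1)(3p - 1)(p^2 + 2p + 2) = -(p+1)(3(p+1) - 4)((p+1)^2 + 1),
which is the closed form with t = p+1.
This completes the induction.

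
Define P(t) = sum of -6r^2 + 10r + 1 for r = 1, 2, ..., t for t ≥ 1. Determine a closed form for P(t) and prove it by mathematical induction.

We claim P(t) = -t(2t^2 - 2t - 5) for all t ≥ 1.
When t = 1: P(1) = 5, and the closed form gives 5. They agree.
Inductive step: suppose the statement holds for some r ≥ 1, so P(r) = r(-2r^2 + 2r + 5).
Then P(r+1) = P(r) + (-6r^2 - 2r + 5) = (r(-2r^2 + 2r + 5)) + (-6r^2 - 2r + 5).
Simplifying, P(r+1) = -(r + 1)(2r^2 + 2r - 5) = -(r+1)(2(r+1)^2 - 2(r+1) - 5),
which is the closed form with t = r+1.
By induction, the statement is established for all t ≥ 1.

P(t) = -t(2t^2 - 2t - 5)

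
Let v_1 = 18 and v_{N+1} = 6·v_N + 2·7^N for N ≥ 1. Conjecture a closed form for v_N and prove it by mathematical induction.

Computing the first terms: v_1 = 18, v_2 = 122, v_3 = 830. This suggests v_N = 4·6^(N - 1) + 2·7^N.
When N = 1: the formula gives 18 = 18 = v_1.
For the inductive step, assume it holds for an arbitrary p ≥ 1, so v_p = 4·6^(p - 1) + 2·7^p.
Then v_{p+1} = 6·v_p + 2·7^p = 6·(4·6^(p - 1) + 2·7^p) + 2·7^p = 4·6^p + 2·7^(p + 1) = 4·6^((p+1) - 1) + 2·7^(p+1),
which is the claimed formula at N = p+1.
This completes the induction.

v_N = 4·6^(N - 1) + 2·7^N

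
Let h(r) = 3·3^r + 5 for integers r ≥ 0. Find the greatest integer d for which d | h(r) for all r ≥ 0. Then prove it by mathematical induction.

Computing the first values: h(0) = 8 and h(1) = 14; gcd(8, 14) = 2, so d ≤ 2.
We prove 2 | 3·3^r + 5 for all r ≥ 0 by induction on r.
Base step (r = 0): h(0) = 8 = 2·(4), so 2 | h(0).
Inductive step: suppose the statement holds for some m ≥ 0, i.e. 2 | h(m). Then
h(m+1) = 3·3^(m+1) + 5 = 3·(3·3^m + 5) - 10 = 3·h(m) - 10. The first term is divisible by 2 by the inductive hypothesis, and -10 is divisible by 2. Hence 2 | h(m+1).
This completes the induction.
Therefore the largest such d is 2.

d = 2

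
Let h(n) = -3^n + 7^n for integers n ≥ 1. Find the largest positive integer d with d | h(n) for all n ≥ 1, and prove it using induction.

Computing the first values: h(1) = 4 and h(2) = 40; gcd(4, 40) = 4, so d ≤ 4.
We prove 4 | -3^n + 7^n for all n ≥ 1 by induction on n.
For the base case n = 1: h(1) = 4 = 4·(1), so 4 | h(1).
Suppose the result is true for n = m, i.e. 4 | h(m). Then
7^{m+1} − 3^{m+1} = 7·7^m − 3·3^m = 7·(7^m − 3^m) + (4)·3^m. The first term is divisible by 4 by the inductive hypothesis, and the second term (4)·3^m is divisible by 4 since 4 | 4. Hence 4 | h(m+1).
By induction, the statement is established for all n ≥ 1.
Therefore the largest such d is 4.

d = 4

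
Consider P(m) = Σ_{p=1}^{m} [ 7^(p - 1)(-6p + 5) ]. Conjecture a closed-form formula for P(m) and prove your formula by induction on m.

P(m) = 7^m(-m + 1) - 1

We claim P(m) = 7^m(-m + 1) - 1 for all m ≥ 1.
Base step (m = 1): P(1) = -1, and the closed form gives -1. They agree.
Inductive step: suppose the statement holds for some p ≥ 1, so P(p) = 7^p(-p + 1) - 1.
Then P(p+1) = P(p) + (7^p(-6p - 1)) = (7^p(-p + 1) - 1) + (7^p(-6p - 1)).
Simplifying, P(p+1) = -7·7^p·p - 1 = 7^(p+1)(-(p+1) + 1) - 1,
which is the closed form with m = p+1.
Hence, by induction on m, the claim holds for every m ≥ 1.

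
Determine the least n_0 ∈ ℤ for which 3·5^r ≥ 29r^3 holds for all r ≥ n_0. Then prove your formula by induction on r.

At r = 3: 375 < 783, so the inequality fails and n_0 ≥ 4. We prove 3·5^r ≥ 29r^3 for all r ≥ 4.
When r = 4: 3·5^r = 1875 and 29r^3 = 1856, so 1875 ≥ 1856.
Inductive step: assume the claim holds for r = p, so 3·5^p ≥ 29p^3.
Then 3·5^(p + 1) = 5·(3·5^p) ≥ 5·(29p^3).
Also, for p ≥ 4 we have 5·(29p^3) ≥ 29(p+1)^3, since 5 ≥ (1 + 1/p)^3 for all p ≥ 4.
Combining, 3·5^(p + 1) ≥ 29(p+1)^3.
By induction, the statement is established for all r ≥ 4.
Hence the smallest such n_0 is 4.

n_0 = 4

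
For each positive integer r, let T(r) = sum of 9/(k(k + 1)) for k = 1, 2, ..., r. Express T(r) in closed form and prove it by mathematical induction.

We claim T(r) = 9r/(r + 1) for all r ≥ 1.
Base case (r = 1): T(1) = 9/2, and the closed form gives 9/2. They agree.
Suppose the result is true for r = k, so T(k) = 9k/(k + 1).
Then T(k+1) = T(k) + (9/((k + 1)(k + 2))) = (9k/(k + 1)) + (9/((k + 1)(k + 2))).
Simplifying, T(k+1) = 9(k + 1)/(k + 2) = 9(k+1)/((k+1) + 1),
which is the closed form with r = k+1.
By induction, the statement is established for all r ≥ 1.

T(r) = 9r/(r + 1)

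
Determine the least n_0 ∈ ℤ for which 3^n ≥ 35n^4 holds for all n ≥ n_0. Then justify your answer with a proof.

At n = 12: 531441 < 725760, so the inequality fails and n_0 ≥ 13. We prove 3^n ≥ 35n^4 for all n ≥ 13.
When n = 13: 3^n = 1594323 and 35n^4 = 999635, so 1594323 ≥ 999635.
Inductive step: suppose the statement holds for some r ≥ 13, so 3^r ≥ 35r^4.
Then 3^(r + 1) = 3·(3^r) ≥ 3·(35r^4).
Also, for r ≥ 13 we have 3·(35r^4) ≥ 35(r+1)^4, since 3 ≥ (1 + 1/r)^4 for all r ≥ 13.
Combining, 3^(r + 1) ≥ 35(r+1)^4.
By the principle of mathematical induction, the result holds for all n ≥ 13.
Hence the smallest such n_0 is 13.

n_0 = 13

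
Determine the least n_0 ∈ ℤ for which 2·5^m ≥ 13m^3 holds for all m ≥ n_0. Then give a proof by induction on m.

n_0 = 4

At m = 3: 250 < 351, so the inequality fails and n_0 ≥ 4. We prove 2·5^m ≥ 13m^3 for all m ≥ 4.
Base step (m = 4): 2·5^m = 1250 and 13m^3 = 832, so 1250 ≥ 832.
Inductive step: suppose the statement holds for some k ≥ 4, so 2·5^k ≥ 13k^3.
Then 2·5^(k + 1) = 5·(2·5^k) ≥ 5·(13k^3).
Also, for k ≥ 4 we have 5·(13k^3) ≥ 13(k+1)^3, since 5 ≥ (1 + 1/k)^3 for all k ≥ 4.
Combining, 2·5^(k + 1) ≥ 13(k+1)^3.
This completes the induction.
Hence the smallest such n_0 is 4.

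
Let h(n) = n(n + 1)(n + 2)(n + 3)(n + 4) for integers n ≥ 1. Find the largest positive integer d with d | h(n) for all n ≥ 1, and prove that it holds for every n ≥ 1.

Computing the first values: h(1) = 120 and h(2) = 720; gcd(120, 720) = 120, so d ≤ 120.
We prove 120 | n(n + 1)(n + 2)(n + 3)(n + 4) for all n ≥ 1 by induction on n.
Base case (n = 1): h(1) = 120 = 120·(1), so 120 | h(1).
Inductive step: suppose the statement holds for some r ≥ 1, i.e. 120 | h(r). Then
h(r+1) − h(r) = (r+1)·(r+2)·(r+3)·(r+4)·(r+5) − r·(r+1)·(r+2)·(r+3)·(r+4) = (r+1)·(r+2)·(r+3)·(r+4)·[(r+5) − r] = 5·(r+1)·(r+2)·(r+3)·(r+4). The product of 4 consecutive integers is divisible by (4)! = 24, so h(r+1) − h(r) is divisible by 5·24 = 120. By the inductive hypothesis 120 | h(r), hence 120 | h(r+1).
By induction, the statement is established for all n ≥ 1.
Therefore the largest such d is 120.

d = 120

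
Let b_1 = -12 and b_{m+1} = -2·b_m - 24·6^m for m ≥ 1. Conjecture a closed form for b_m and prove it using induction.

b_m = -3(-2)^m - 3·6^m

Computing the first terms: b_1 = -12, b_2 = -120, b_3 = -624. This suggests b_m = -3(-2)^m - 3·6^m.
When m = 1: the formula gives -12 = -12 = b_1.
Suppose the result is true for m = p, so b_p = -3(-2)^p - 3·6^p.
Then b_{p+1} = -2·b_p - 24·6^p = -2·(-3(-2)^p - 3·6^p) - 24·6^p = -3(-2)^(p + 1) - 3·6^(p + 1),
which is the claimed formula at m = p+1.
By the principle of mathematical induction, the result holds for all m ≥ 1.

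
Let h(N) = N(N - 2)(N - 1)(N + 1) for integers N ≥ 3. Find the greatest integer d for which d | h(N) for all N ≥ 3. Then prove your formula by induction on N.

Computing the first values: h(3) = 24 and h(4) = 120; gcd(24, 120) = 24, so d ≤ 24.
We prove 24 | N(N - 2)(N - 1)(N + 1) for all N ≥ 3 by induction on N.
For the base case N = 3: h(3) = 24 = 24·(1), so 24 | h(3).
For the inductive step, assume it holds for an arbitrary k ≥ 3, i.e. 24 | h(k). Then
h(k+1) − h(k) = (k-1)·k·(k+1)·(k+2) − (k-2)·(k-1)·k·(k+1) = (k-1)·k·(k+1)·[(k+2) − (k-2)] = 4·(k-1)·k·(k+1). The product of 3 consecutive integers is divisible by (3)! = 6, so h(k+1) − h(k) is divisible by 4·6 = 24. By the inductive hypothesis 24 | h(k), hence 24 | h(k+1).
Hence, by induction on N, the claim holds for every N ≥ 3.
Therefore the largest such d is 24.

d = 24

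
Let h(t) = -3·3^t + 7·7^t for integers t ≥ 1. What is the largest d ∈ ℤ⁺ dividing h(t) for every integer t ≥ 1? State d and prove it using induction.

Computing the first values: h(1) = 40 and h(2) = 316; gcd(40, 316) = 4, so d ≤ 4.
We prove 4 | -3·3^t + 7·7^t for all t ≥ 1 by induction on t.
Base step (t = 1): h(1) = 40 = 4·(10), so 4 | h(1).
Inductive step: assume the claim holds for t = p, i.e. 4 | h(p). Then
h(p+1) − 7·h(p) = (-3·3^(p+1) + 7·7^(p+1)) − 7·(-3·3^p + 7·7^p) = (-3)·3^p·(3 − 7) = (12)·3^p. Since 4 | h(p) by the inductive hypothesis, 4 | 7·h(p); and 4 | 12 since 12 = 4·3. Therefore 4 | h(p+1).
Hence, by induction on t, the claim holds for every t ≥ 1.
Therefore the largest such d is 4.

d = 4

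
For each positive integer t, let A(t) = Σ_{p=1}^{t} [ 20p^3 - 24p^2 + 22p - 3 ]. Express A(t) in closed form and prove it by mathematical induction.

We claim A(t) = t(5t^3 + 2t^2 + 4t + 4) for all t ≥ 1.
For the base case t = 1: A(1) = 15, and the closed form gives 15. They agree.
Inductive step: assume the claim holds for t = p, so A(p) = p(5p^3 + 2p^2 + 4p + 4).
Then A(p+1) = A(p) + (20p^3 + 36p^2 + 34p + 15) = (p(5p^3 + 2p^2 + 4p + 4)) + (20p^3 + 36p^2 + 34p + 15).
Simplifying, A(p+1) = (p + 1)(5p^3 + 17p^2 + 23p + 15) = (p+1)(5(p+1)^3 + 2(p+1)^2 + 4(p+1) + 4),
which is the closed form with t = p+1.
By induction, the statement is established for all t ≥ 1.

A(t) = t(5t^3 + 2t^2 + 4t + 4)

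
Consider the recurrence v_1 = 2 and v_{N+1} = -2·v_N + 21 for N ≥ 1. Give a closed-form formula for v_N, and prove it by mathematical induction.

Computing the first terms: v_1 = 2, v_2 = 17, v_3 = -13. This suggests v_N = -5(-2)^(N - 1) + 7.
Base step (N = 1): the formula gives 2 = 2 = v_1.
Inductive step: assume the claim holds for N = p, so v_p = -5(-2)^(p - 1) + 7.
Then v_{p+1} = -2·v_p + 21 = -2·(-5(-2)^(p - 1) + 7) + 21 = -5(-2)^p + 7 = -5(-2)^((p+1) - 1) + 7,
which is the claimed formula at N = p+1.
This completes the induction.

v_N = -5(-2)^(N - 1) + 7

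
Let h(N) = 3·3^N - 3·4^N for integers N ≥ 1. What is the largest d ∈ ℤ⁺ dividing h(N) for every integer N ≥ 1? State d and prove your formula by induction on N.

Computing the first values: h(1) = -3 and h(2) = -21; gcd(-3, -21) = 3, so d ≤ 3.
We prove 3 | 3·3^N - 3·4^N for all N ≥ 1 by induction on N.
For the base case N = 1: h(1) = -3 = 3·(-1), so 3 | h(1).
For the inductive step, assume it holds for an arbitrary i ≥ 1, i.e. 3 | h(i). Then
h(i+1) − 4·h(i) = (3·3^(i+1) - 3·4^(i+1)) − 4·(3·3^i - 3·4^i) = (3)·3^i·(3 − 4) = (-3)·3^i. Since 3 | h(i) by the inductive hypothesis, 3 | 4·h(i); and 3 | -3 since -3 = 3·-1. Therefore 3 | h(i+1).
By the principle of mathematical induction, the result holds for all N ≥ 1.
Therefore the largest such d is 3.

d = 3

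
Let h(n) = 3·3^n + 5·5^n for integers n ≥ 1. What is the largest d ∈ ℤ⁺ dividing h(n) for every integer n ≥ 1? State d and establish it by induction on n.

Computing the first values: h(1) = 34 and h(2) = 152; gcd(34, 152) = 2, so d ≤ 2.
We prove 2 | 3·3^n + 5·5^n for all n ≥ 1 by induction on n.
When n = 1: h(1) = 34 = 2·(17), so 2 | h(1).
Inductive step: suppose the statement holds for some k ≥ 1, i.e. 2 | h(k). Then
h(k+1) − 5·h(k) = (3·3^(k+1) + 5·5^(k+1)) − 5·(3·3^k + 5·5^k) = (3)·3^k·(3 − 5) = (-6)·3^k. Since 2 | h(k) by the inductive hypothesis, 2 | 5·h(k); and 2 | -6 since -6 = 2·-3. Therefore 2 | h(k+1).
By the principle of mathematical induction, the result holds for all n ≥ 1.
Therefore the largest such d is 2.

d = 2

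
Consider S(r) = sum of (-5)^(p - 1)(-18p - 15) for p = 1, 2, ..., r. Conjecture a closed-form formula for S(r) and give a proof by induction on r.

We claim S(r) = 3(-5)^r(r + 1) - 3 for all r ≥ 1.
Base step (r = 1): S(1) = -33, and the closed form gives -33. They agree.
Suppose the result is true for r = p, so S(p) = 3(-5)^p(p + 1) - 3.
Then S(p+1) = S(p) + ((-5)^p(-18p - 33)) = (3(-5)^p(p + 1) - 3) + ((-5)^p(-18p - 33)).
Simplifying, S(p+1) = -15(-5)^p·p - 30(-5)^p - 3 = 3(-5)^(p+1)((p+1) + 1) - 3,
which is the closed form with r = p+1.
Hence, by induction on r, the claim holds for every r ≥ 1.

S(r) = 3(-5)^r(r + 1) - 3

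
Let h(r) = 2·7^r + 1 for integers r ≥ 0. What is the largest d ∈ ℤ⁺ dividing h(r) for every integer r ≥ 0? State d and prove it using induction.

Computing the first values: h(0) = 3 and h(1) = 15; gcd(3, 15) = 3, so d ≤ 3.
We prove 3 | 2·7^r + 1 for all r ≥ 0 by induction on r.
Base case (r = 0): h(0) = 3 = 3·(1), so 3 | h(0).
Suppose the result is true for r = k, i.e. 3 | h(k). Then
h(k+1) = 2·7^(k+1) + 1 = 7·(2·7^k + 1) - 6 = 7·h(k) - 6. The first term is divisible by 3 by the inductive hypothesis, and -6 is divisible by 3. Hence 3 | h(k+1).
By induction, the statement is established for all r ≥ 0.
Therefore the largest such d is 3.

d = 3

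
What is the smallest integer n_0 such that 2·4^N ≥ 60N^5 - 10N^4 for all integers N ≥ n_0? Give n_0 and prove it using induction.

n_0 = 12

At N = 11: 8388608 < 9516650, so the inequality fails and n_0 ≥ 12. We prove 2·4^N ≥ 60N^5 - 10N^4 for all N ≥ 12.
For the base case N = 12: 2·4^N = 33554432 and 60N^5 - 10N^4 = 14722560, so 33554432 ≥ 14722560.
Inductive step: assume the claim holds for N = p, so 2·4^p ≥ 60p^5 - 10p^4.
Then 2·4^(p + 1) = 4·(2·4^p) ≥ 4·(60p^5 - 10p^4).
Also, for p ≥ 12 we have 4·(60p^5 - 10p^4) ≥ 60(p+1)^5 - 10(p+1)^4, since 4·(60p^5 - 10p^4) − (60(p+1)^5 - 10(p+1)^4) = 180p^5 - 330p^4 - 560p^3 - 540p^2 - 260p - 50, which is nonnegative for all p ≥ 12.
Combining, 2·4^(p + 1) ≥ 60(p+1)^5 - 10(p+1)^4.
Hence, by induction on N, the claim holds for every N ≥ 12.
Hence the smallest such n_0 is 12.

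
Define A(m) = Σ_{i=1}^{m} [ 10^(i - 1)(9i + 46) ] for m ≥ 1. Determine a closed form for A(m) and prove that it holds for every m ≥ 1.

A(m) = 10^m(m + 5) - 5

We claim A(m) = 10^m(m + 5) - 5 for all m ≥ 1.
Base step (m = 1): A(1) = 55, and the closed form gives 55. They agree.
Inductive step: assume the claim holds for m = i, so A(i) = 10^i(i + 5) - 5.
Then A(i+1) = A(i) + (10^i(9i + 55)) = (10^i(i + 5) - 5) + (10^i(9i + 55)).
Simplifying, A(i+1) = 10·10^i·i + 60·10^i - 5 = 10^(i+1)((i+1) + 5) - 5,
which is the closed form with m = i+1.
This completes the induction.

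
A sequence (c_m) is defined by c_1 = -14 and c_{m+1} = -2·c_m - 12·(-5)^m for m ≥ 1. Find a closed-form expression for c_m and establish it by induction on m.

Computing the first terms: c_1 = -14, c_2 = 88, c_3 = -476. This suggests c_m = -3(-2)^m + 4(-5)^m.
For the base case m = 1: the formula gives -14 = -14 = c_1.
For the inductive step, assume it holds for an arbitrary r ≥ 1, so c_r = -3(-2)^r + 4(-5)^r.
Then c_{r+1} = -2·c_r - 12·(-5)^r = -2·(-3(-2)^r + 4(-5)^r) - 12·(-5)^r = -3(-2)^(r + 1) + 4(-5)^(r + 1),
which is the claimed formula at m = r+1.
By induction, the statement is established for all m ≥ 1.

c_m = -3(-2)^m + 4(-5)^m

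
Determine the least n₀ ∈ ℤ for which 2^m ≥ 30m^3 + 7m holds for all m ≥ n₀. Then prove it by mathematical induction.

n₀ = 18

At m = 17: 131072 < 147509, so the inequality fails and n₀ ≥ 18. We prove 2^m ≥ 30m^3 + 7m for all m ≥ 18.
Base case (m = 18): 2^m = 262144 and 30m^3 + 7m = 175086, so 262144 ≥ 175086.
For the inductive step, assume it holds for an arbitrary j ≥ 18, so 2^j ≥ 30j^3 + 7j.
Then 2^(j + 1) = 2·(2^j) ≥ 2·(30j^3 + 7j).
Also, for j ≥ 18 we have 2·(30j^3 + 7j) ≥ 30(j+1)^3 + 7(j+1), since 2·(30j^3 + 7j) − (30(j+1)^3 + 7(j+1)) = 30j^3 - 90j^2 - 83j - 37, which is nonnegative for all j ≥ 18.
Combining, 2^(j + 1) ≥ 30(j+1)^3 + 7(j+1).
This completes the induction.
Hence the smallest such n₀ is 18.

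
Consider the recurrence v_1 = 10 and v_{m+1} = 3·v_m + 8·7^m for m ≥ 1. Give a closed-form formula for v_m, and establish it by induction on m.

v_m = -4·3^(m - 1) + 2·7^m

Computing the first terms: v_1 = 10, v_2 = 86, v_3 = 650. This suggests v_m = -4·3^(m - 1) + 2·7^m.
Base case (m = 1): the formula gives 10 = 10 = v_1.
For the inductive step, assume it holds for an arbitrary k ≥ 1, so v_k = -4·3^(k - 1) + 2·7^k.
Then v_{k+1} = 3·v_k + 8·7^k = 3·(-4·3^(k - 1) + 2·7^k) + 8·7^k = -4·3^k + 2·7^(k + 1) = -4·3^((k+1) - 1) + 2·7^(k+1),
which is the claimed formula at m = k+1.
This completes the induction.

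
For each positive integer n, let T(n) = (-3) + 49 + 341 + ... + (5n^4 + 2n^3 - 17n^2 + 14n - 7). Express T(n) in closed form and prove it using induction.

We claim T(n) = n(n^4 + 3n^3 - 3n^2 - n - 3) for all n ≥ 1.
When n = 1: T(1) = -3, and the closed form gives -3. They agree.
For the inductive step, assume it holds for an arbitrary m ≥ 1, so T(m) = m(m^4 + 3m^3 - 3m^2 - m - 3).
Then T(m+1) = T(m) + (5m^4 + 22m^3 + 19m^2 + 6m - 3) = (m(m^4 + 3m^3 - 3m^2 - m - 3)) + (5m^4 + 22m^3 + 19m^2 + 6m - 3).
Simplifying, T(m+1) = (m + 1)(m^4 + 7m^3 + 12m^2 + 6m - 3) = (m+1)((m+1)^4 + 3(m+1)^3 - 3(m+1)^2 - (m+1) - 3),
which is the closed form with n = m+1.
Hence, by induction on n, the claim holds for every n ≥ 1.

T(n) = n(n^4 + 3n^3 - 3n^2 - n - 3)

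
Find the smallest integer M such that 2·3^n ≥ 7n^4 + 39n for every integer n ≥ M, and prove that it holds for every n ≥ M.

M = 10

At n = 9: 39366 < 46278, so the inequality fails and M ≥ 10. We prove 2·3^n ≥ 7n^4 + 39n for all n ≥ 10.
For the base case n = 10: 2·3^n = 118098 and 7n^4 + 39n = 70390, so 118098 ≥ 70390.
For the inductive step, assume it holds for an arbitrary j ≥ 10, so 2·3^j ≥ 7j^4 + 39j.
Then 2·3^(j + 1) = 3·(2·3^j) ≥ 3·(7j^4 + 39j).
Also, for j ≥ 10 we have 3·(7j^4 + 39j) ≥ 7(j+1)^4 + 39(j+1), since 3·(7j^4 + 39j) − (7(j+1)^4 + 39(j+1)) = 14j^4 - 28j^3 - 42j^2 + 50j - 46, which is nonnegative for all j ≥ 10.
Combining, 2·3^(j + 1) ≥ 7(j+1)^4 + 39(j+1).
Hence, by induction on n, the claim holds for every n ≥ 10.
Hence the smallest such M is 10.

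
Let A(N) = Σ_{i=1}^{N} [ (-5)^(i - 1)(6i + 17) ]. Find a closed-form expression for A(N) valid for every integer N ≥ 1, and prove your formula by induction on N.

A(N) = -(-5)^N(N + 3) + 3

We claim A(N) = -(-5)^N(N + 3) + 3 for all N ≥ 1.
For the base case N = 1: A(1) = 23, and the closed form gives 23. They agree.
Suppose the result is true for N = i, so A(i) = -(-5)^i(i + 3) + 3.
Then A(i+1) = A(i) + ((-5)^i(6i + 23)) = (-(-5)^i(i + 3) + 3) + ((-5)^i(6i + 23)).
Simplifying, A(i+1) = 5(-5)^i·i + 20(-5)^i + 3 = -(-5)^(i+1)((i+1) + 3) + 3,
which is the closed form with N = i+1.
By the principle of mathematical induction, the result holds for all N ≥ 1.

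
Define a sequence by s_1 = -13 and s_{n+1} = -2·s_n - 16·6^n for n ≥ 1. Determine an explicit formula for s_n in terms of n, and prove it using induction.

s_n = -(-2)^(n - 1) - 2·6^n

Computing the first terms: s_1 = -13, s_2 = -70, s_3 = -436. This suggests s_n = -(-2)^(n - 1) - 2·6^n.
For the base case n = 1: the formula gives -13 = -13 = s_1.
Inductive step: suppose the statement holds for some m ≥ 1, so s_m = -(-2)^(m - 1) - 2·6^m.
Then s_{m+1} = -2·s_m - 16·6^m = -2·(-(-2)^(m - 1) - 2·6^m) - 16·6^m = -(-2)^m - 2·6^(m + 1) = -(-2)^((m+1) - 1) - 2·6^(m+1),
which is the claimed formula at n = m+1.
By induction, the statement is established for all n ≥ 1.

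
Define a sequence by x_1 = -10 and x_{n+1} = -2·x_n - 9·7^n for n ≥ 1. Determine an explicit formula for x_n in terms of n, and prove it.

x_n = -3(-2)^(n - 1) - 7^n

Computing the first terms: x_1 = -10, x_2 = -43, x_3 = -355. This suggests x_n = -3(-2)^(n - 1) - 7^n.
Base step (n = 1): the formula gives -10 = -10 = x_1.
Inductive step: assume the claim holds for n = m, so x_m = -3(-2)^(m - 1) - 7^m.
Then x_{m+1} = -2·x_m - 9·7^m = -2·(-3(-2)^(m - 1) - 7^m) - 9·7^m = -3(-2)^m - 7^(m + 1) = -3(-2)^((m+1) - 1) - 7^(m+1),
which is the claimed formula at n = m+1.
Hence, by induction on n, the claim holds for every n ≥ 1.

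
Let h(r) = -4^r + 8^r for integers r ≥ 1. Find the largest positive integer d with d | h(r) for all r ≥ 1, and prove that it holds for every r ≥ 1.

Computing the first values: h(1) = 4 and h(2) = 48; gcd(4, 48) = 4, so d ≤ 4.
We prove 4 | -4^r + 8^r for all r ≥ 1 by induction on r.
When r = 1: h(1) = 4 = 4·(1), so 4 | h(1).
For the inductive step, assume it holds for an arbitrary m ≥ 1, i.e. 4 | h(m). Then
8^{m+1} − 4^{m+1} = 8·8^m − 4·4^m = 8·(8^m − 4^m) + (4)·4^m. The first term is divisible by 4 by the inductive hypothesis, and the second term (4)·4^m is divisible by 4 since 4 | 4. Hence 4 | h(m+1).
This completes the induction.
Therefore the largest such d is 4.

d = 4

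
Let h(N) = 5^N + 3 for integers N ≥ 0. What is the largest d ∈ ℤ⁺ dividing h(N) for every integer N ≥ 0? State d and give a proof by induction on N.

Computing the first values: h(0) = 4 and h(1) = 8; gcd(4, 8) = 4, so d ≤ 4.
We prove 4 | 5^N + 3 for all N ≥ 0 by induction on N.
For the base case N = 0: h(0) = 4 = 4·(1), so 4 | h(0).
Inductive step: suppose the statement holds for some m ≥ 0, i.e. 4 | h(m). Then
h(m+1) = 5^(m+1) + 3 = 5·(5^m + 3) - 12 = 5·h(m) - 12. The first term is divisible by 4 by the inductive hypothesis, and -12 is divisible by 4. Hence 4 | h(m+1).
By induction, the statement is established for all N ≥ 0.
Therefore the largest such d is 4.

d = 4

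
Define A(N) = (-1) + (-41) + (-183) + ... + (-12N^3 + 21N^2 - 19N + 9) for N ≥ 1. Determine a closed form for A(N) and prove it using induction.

A(N) = -N(3N^3 - N^2 + 2N - 3)

We claim A(N) = -N(3N^3 - N^2 + 2N - 3) for all N ≥ 1.
Base step (N = 1): A(1) = -1, and the closed form gives -1. They agree.
Suppose the result is true for N = i, so A(i) = i(-3i^3 + i^2 - 2i + 3).
Then A(i+1) = A(i) + (-12i^3 - 15i^2 - 13i - 1) = (i(-3i^3 + i^2 - 2i + 3)) + (-12i^3 - 15i^2 - 13i - 1).
Simplifying, A(i+1) = -(i + 1)(3i^3 + 8i^2 + 9i + 1) = -(i+1)(3(i+1)^3 - (i+1)^2 + 2(i+1) - 3),
which is the closed form with N = i+1.
By induction, the statement is established for all N ≥ 1.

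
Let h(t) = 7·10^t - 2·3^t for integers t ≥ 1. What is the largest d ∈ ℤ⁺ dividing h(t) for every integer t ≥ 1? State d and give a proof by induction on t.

Computing the first values: h(1) = 64 and h(2) = 682; gcd(64, 682) = 2, so d ≤ 2.
We prove 2 | 7·10^t - 2·3^t for all t ≥ 1 by induction on t.
Base step (t = 1): h(1) = 64 = 2·(32), so 2 | h(1).
For the inductive step, assume it holds for an arbitrary j ≥ 1, i.e. 2 | h(j). Then
h(j+1) − 10·h(j) = (7·10^(j+1) - 2·3^(j+1)) − 10·(7·10^j - 2·3^j) = (-2)·3^j·(3 − 10) = (14)·3^j. Since 2 | h(j) by the inductive hypothesis, 2 | 10·h(j); and 2 | 14 since 14 = 2·7. Therefore 2 | h(j+1).
By the principle of mathematical induction, the result holds for all t ≥ 1.
Therefore the largest such d is 2.

d = 2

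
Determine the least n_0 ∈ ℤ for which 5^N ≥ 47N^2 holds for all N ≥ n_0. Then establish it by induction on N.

n_0 = 5

At N = 4: 625 < 752, so the inequality fails and n_0 ≥ 5. We prove 5^N ≥ 47N^2 for all N ≥ 5.
For the base case N = 5: 5^N = 3125 and 47N^2 = 1175, so 3125 ≥ 1175.
Inductive step: assume the claim holds for N = k, so 5^k ≥ 47k^2.
Then 5^(k + 1) = 5·(5^k) ≥ 5·(47k^2).
Also, for k ≥ 5 we have 5·(47k^2) ≥ 47(k+1)^2, since 5 ≥ (1 + 1/k)^2 for all k ≥ 5.
Combining, 5^(k + 1) ≥ 47(k+1)^2.
This completes the induction.
Hence the smallest such n_0 is 5.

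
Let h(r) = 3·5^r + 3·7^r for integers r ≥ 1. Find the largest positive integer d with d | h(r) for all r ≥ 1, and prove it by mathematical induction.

Computing the first values: h(1) = 36 and h(2) = 222; gcd(36, 222) = 6, so d ≤ 6.
We prove 6 | 3·5^r + 3·7^r for all r ≥ 1 by induction on r.
Base case (r = 1): h(1) = 36 = 6·(6), so 6 | h(1).
Inductive step: assume the claim holds for r = k, i.e. 6 | h(k). Then
h(k+1) − 7·h(k) = (3·5^(k+1) + 3·7^(k+1)) − 7·(3·5^k + 3·7^k) = (3)·5^k·(5 − 7) = (-6)·5^k. Since 6 | h(k) by the inductive hypothesis, 6 | 7·h(k); and 6 | -6 since -6 = 6·-1. Therefore 6 | h(k+1).
Hence, by induction on r, the claim holds for every r ≥ 1.
Therefore the largest such d is 6.

d = 6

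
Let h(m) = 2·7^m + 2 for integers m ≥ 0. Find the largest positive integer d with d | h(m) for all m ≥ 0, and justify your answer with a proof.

d = 4

Computing the first values: h(0) = 4 and h(1) = 16; gcd(4, 16) = 4, so d ≤ 4.
We prove 4 | 2·7^m + 2 for all m ≥ 0 by induction on m.
For the base case m = 0: h(0) = 4 = 4·(1), so 4 | h(0).
Inductive step: assume the claim holds for m = k, i.e. 4 | h(k). Then
h(k+1) = 2·7^(k+1) + 2 = 7·(2·7^k + 2) - 12 = 7·h(k) - 12. The first term is divisible by 4 by the inductive hypothesis, and -12 is divisible by 4. Hence 4 | h(k+1).
Hence, by induction on m, the claim holds for every m ≥ 0.
Therefore the largest such d is 4.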